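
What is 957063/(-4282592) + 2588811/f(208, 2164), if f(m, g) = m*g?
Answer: 333001116783/60238939072 ≈ 5.5280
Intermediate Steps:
f(m, g) = g*m
957063/(-4282592) + 2588811/f(208, 2164) = 957063/(-4282592) + 2588811/((2164*208)) = 957063*(-1/4282592) + 2588811/450112 = -957063/4282592 + 2588811*(1/450112) = -957063/4282592 + 2588811/450112 = 333001116783/60238939072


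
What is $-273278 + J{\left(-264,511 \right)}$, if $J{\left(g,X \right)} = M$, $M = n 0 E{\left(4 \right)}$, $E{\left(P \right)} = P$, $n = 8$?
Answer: $-273278$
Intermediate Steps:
$M = 0$ ($M = 8 \cdot 0 \cdot 4 = 0 \cdot 4 = 0$)
$J{\left(g,X \right)} = 0$
$-273278 + J{\left(-264,511 \right)} = -273278 + 0 = -273278$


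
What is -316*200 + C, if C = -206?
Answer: -63406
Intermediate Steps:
-316*200 + C = -316*200 - 206 = -63200 - 206 = -63406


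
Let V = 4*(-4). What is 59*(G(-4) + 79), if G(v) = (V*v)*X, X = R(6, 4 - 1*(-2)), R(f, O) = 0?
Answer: 4661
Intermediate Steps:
V = -16
X = 0
G(v) = 0 (G(v) = -16*v*0 = 0)
59*(G(-4) + 79) = 59*(0 + 79) = 59*79 = 4661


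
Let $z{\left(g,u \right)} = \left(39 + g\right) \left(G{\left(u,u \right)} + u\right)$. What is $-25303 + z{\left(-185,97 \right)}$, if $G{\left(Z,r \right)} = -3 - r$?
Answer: $-24865$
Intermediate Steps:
$z{\left(g,u \right)} = -117 - 3 g$ ($z{\left(g,u \right)} = \left(39 + g\right) \left(\left(-3 - u\right) + u\right) = \left(39 + g\right) \left(-3\right) = -117 - 3 g$)
$-25303 + z{\left(-185,97 \right)} = -25303 - -438 = -25303 + \left(-117 + 555\right) = -25303 + 438 = -24865$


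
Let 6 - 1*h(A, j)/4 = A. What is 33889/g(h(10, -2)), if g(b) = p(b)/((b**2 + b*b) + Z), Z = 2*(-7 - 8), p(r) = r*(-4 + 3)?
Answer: 8167249/8 ≈ 1.0209e+6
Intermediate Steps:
h(A, j) = 24 - 4*A
p(r) = -r (p(r) = r*(-1) = -r)
Z = -30 (Z = 2*(-15) = -30)
g(b) = -b/(-30 + 2*b**2) (g(b) = (-b)/((b**2 + b*b) - 30) = (-b)/((b**2 + b**2) - 30) = (-b)/(2*b**2 - 30) = (-b)/(-30 + 2*b**2) = -b/(-30 + 2*b**2))
33889/g(h(10, -2)) = 33889/((-(24 - 4*10)/(-30 + 2*(24 - 4*10)**2))) = 33889/((-(24 - 40)/(-30 + 2*(24 - 40)**2))) = 33889/((-1*(-16)/(-30 + 2*(-16)**2))) = 33889/((-1*(-16)/(-30 + 2*256))) = 33889/((-1*(-16)/(-30 + 512))) = 33889/((-1*(-16)/482)) = 33889/((-1*(-16)*1/482)) = 33889/(8/241) = 33889*(241/8) = 8167249/8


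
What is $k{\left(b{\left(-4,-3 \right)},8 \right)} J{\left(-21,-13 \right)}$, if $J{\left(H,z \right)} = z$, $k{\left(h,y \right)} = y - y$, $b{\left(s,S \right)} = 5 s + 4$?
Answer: $0$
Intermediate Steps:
$b{\left(s,S \right)} = 4 + 5 s$
$k{\left(h,y \right)} = 0$
$k{\left(b{\left(-4,-3 \right)},8 \right)} J{\left(-21,-13 \right)} = 0 \left(-13\right) = 0$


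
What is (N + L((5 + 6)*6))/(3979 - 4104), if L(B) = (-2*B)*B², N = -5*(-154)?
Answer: 574222/125 ≈ 4593.8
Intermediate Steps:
N = 770
L(B) = -2*B³
(N + L((5 + 6)*6))/(3979 - 4104) = (770 - 2*216*(5 + 6)³)/(3979 - 4104) = (770 - 2*(11*6)³)/(-125) = (770 - 2*66³)*(-1/125) = (770 - 2*287496)*(-1/125) = (770 - 574992)*(-1/125) = -574222*(-1/125) = 574222/125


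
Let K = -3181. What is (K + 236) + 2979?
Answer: 34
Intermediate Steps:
(K + 236) + 2979 = (-3181 + 236) + 2979 = -2945 + 2979 = 34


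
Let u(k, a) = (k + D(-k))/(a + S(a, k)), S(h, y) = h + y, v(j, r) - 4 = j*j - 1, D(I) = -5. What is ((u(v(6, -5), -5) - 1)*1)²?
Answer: 25/841 ≈ 0.029727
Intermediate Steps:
v(j, r) = 3 + j² (v(j, r) = 4 + (j*j - 1) = 4 + (j² - 1) = 4 + (-1 + j²) = 3 + j²)
u(k, a) = (-5 + k)/(k + 2*a) (u(k, a) = (k - 5)/(a + (a + k)) = (-5 + k)/(k + 2*a))
((u(v(6, -5), -5) - 1)*1)² = (((-5 + (3 + 6²))/((3 + 6²) + 2*(-5)) - 1)*1)² = (((-5 + (3 + 36))/((3 + 36) - 10) - 1)*1)² = (((-5 + 39)/(39 - 10) - 1)*1)² = ((34/29 - 1)*1)² = ((5/29)*1)² = (5/29)² = 25/841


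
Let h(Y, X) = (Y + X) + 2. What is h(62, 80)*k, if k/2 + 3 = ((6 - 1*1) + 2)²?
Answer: 13248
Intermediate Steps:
k = 92 (k = -6 + 2*((6 - 1*1) + 2)² = -6 + 2*((6 - 1) + 2)² = -6 + 2*(5 + 2)² = -6 + 2*7² = -6 + 2*49 = -6 + 98 = 92)
h(Y, X) = 2 + X + Y (h(Y, X) = (X + Y) + 2 = 2 + X + Y)
h(62, 80)*k = (2 + 80 + 62)*92 = 144*92 = 13248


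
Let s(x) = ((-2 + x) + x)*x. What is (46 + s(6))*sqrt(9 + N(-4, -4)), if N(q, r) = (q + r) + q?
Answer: 106*I*sqrt(3) ≈ 183.6*I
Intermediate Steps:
N(q, r) = r + 2*q
s(x) = x*(-2 + 2*x) (s(x) = (-2 + 2*x)*x = x*(-2 + 2*x))
(46 + s(6))*sqrt(9 + N(-4, -4)) = (46 + 2*6*(-1 + 6))*sqrt(9 + (-4 + 2*(-4))) = (46 + 2*6*5)*sqrt(9 + (-4 - 8)) = (46 + 60)*sqrt(9 - 12) = 106*sqrt(-3) = 106*(I*sqrt(3)) = 106*I*sqrt(3)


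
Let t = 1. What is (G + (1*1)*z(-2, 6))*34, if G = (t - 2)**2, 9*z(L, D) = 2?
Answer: 374/9 ≈ 41.556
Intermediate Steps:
z(L, D) = 2/9 (z(L, D) = (1/9)*2 = 2/9)
G = 1 (G = (1 - 2)**2 = (-1)**2 = 1)
(G + (1*1)*z(-2, 6))*34 = (1 + (1*1)*(2/9))*34 = (1 + 1*(2/9))*34 = (1 + 2/9)*34 = (11/9)*34 = 374/9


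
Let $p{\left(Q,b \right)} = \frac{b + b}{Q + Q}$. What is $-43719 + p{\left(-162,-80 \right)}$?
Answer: $- \frac{3541199}{81} \approx -43719.0$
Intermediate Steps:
$p{\left(Q,b \right)} = \frac{b}{Q}$ ($p{\left(Q,b \right)} = \frac{2 b}{2 Q} = 2 b \frac{1}{2 Q} = \frac{b}{Q}$)
$-43719 + p{\left(-162,-80 \right)} = -43719 - \frac{80}{-162} = -43719 - - \frac{40}{81} = -43719 + \frac{40}{81} = - \frac{3541199}{81}$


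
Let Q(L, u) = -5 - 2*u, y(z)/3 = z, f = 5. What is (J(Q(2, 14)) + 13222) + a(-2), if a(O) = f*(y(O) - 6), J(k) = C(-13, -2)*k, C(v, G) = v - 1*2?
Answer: 13657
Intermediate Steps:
y(z) = 3*z
C(v, G) = -2 + v (C(v, G) = v - 2 = -2 + v)
J(k) = -15*k (J(k) = (-2 - 13)*k = -15*k)
a(O) = -30 + 15*O (a(O) = 5*(3*O - 6) = 5*(-6 + 3*O) = -30 + 15*O)
(J(Q(2, 14)) + 13222) + a(-2) = (-15*(-5 - 2*14) + 13222) + (-30 + 15*(-2)) = (-15*(-5 - 28) + 13222) + (-30 - 30) = (-15*(-33) + 13222) - 60 = (495 + 13222) - 60 = 13717 - 60 = 13657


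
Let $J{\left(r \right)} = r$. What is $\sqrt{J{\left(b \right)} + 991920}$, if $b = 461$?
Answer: $\sqrt{992381} \approx 996.18$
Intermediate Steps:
$\sqrt{J{\left(b \right)} + 991920} = \sqrt{461 + 991920} = \sqrt{992381}$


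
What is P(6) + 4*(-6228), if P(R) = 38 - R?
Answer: -24880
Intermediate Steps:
P(6) + 4*(-6228) = (38 - 1*6) + 4*(-6228) = (38 - 6) - 24912 = 32 - 24912 = -24880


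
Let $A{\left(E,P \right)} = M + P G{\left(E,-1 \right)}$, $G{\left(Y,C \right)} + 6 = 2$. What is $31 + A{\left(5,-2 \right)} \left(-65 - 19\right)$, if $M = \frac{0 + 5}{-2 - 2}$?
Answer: $-536$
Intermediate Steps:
$G{\left(Y,C \right)} = -4$ ($G{\left(Y,C \right)} = -6 + 2 = -4$)
$M = - \frac{5}{4}$ ($M = \frac{5}{-4} = 5 \left(- \frac{1}{4}\right) = - \frac{5}{4} \approx -1.25$)
$A{\left(E,P \right)} = - \frac{5}{4} - 4 P$ ($A{\left(E,P \right)} = - \frac{5}{4} + P \left(-4\right) = - \frac{5}{4} - 4 P$)
$31 + A{\left(5,-2 \right)} \left(-65 - 19\right) = 31 + \left(- \frac{5}{4} - -8\right) \left(-65 - 19\right) = 31 + \left(- \frac{5}{4} + 8\right) \left(-65 - 19\right) = 31 + \frac{27}{4} \left(-84\right) = 31 - 567 = -536$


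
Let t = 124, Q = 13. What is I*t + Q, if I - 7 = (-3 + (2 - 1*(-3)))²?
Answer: 1377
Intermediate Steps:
I = 11 (I = 7 + (-3 + (2 - 1*(-3)))² = 7 + (-3 + (2 + 3))² = 7 + (-3 + 5)² = 7 + 2² = 7 + 4 = 11)
I*t + Q = 11*124 + 13 = 1364 + 13 = 1377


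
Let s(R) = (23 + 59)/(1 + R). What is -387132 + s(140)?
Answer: -54585530/141 ≈ -3.8713e+5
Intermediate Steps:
s(R) = 82/(1 + R)
-387132 + s(140) = -387132 + 82/(1 + 140) = -387132 + 82/141 = -54585530/141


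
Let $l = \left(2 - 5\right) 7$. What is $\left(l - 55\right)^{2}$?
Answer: $5776$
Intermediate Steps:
$l = -21$ ($l = \left(-3\right) 7 = -21$)
$\left(l - 55\right)^{2} = \left(-21 - 55\right)^{2} = \left(-76\right)^{2} = 5776$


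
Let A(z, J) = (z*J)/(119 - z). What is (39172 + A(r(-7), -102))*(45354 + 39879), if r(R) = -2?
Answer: 404005783728/121 ≈ 3.3389e+9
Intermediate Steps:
A(z, J) = J*z/(119 - z) (A(z, J) = (J*z)/(119 - z) = J*z/(119 - z))
(39172 + A(r(-7), -102))*(45354 + 39879) = (39172 - 1*(-102)*(-2)/(-119 - 2))*(45354 + 39879) = (39172 - 1*(-102)*(-2)/(-121))*85233 = (39172 - 1*(-102)*(-2)*(-1/121))*85233 = (39172 + 204/121)*85233 = (4740016/121)*85233 = 404005783728/121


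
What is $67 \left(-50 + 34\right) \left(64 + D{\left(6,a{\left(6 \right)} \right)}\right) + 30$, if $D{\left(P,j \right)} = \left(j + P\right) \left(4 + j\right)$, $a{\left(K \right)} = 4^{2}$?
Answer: $-540258$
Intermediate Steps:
$a{\left(K \right)} = 16$
$D{\left(P,j \right)} = \left(4 + j\right) \left(P + j\right)$ ($D{\left(P,j \right)} = \left(P + j\right) \left(4 + j\right) = \left(4 + j\right) \left(P + j\right)$)
$67 \left(-50 + 34\right) \left(64 + D{\left(6,a{\left(6 \right)} \right)}\right) + 30 = 67 \left(-50 + 34\right) \left(64 + \left(16^{2} + 4 \cdot 6 + 4 \cdot 16 + 6 \cdot 16\right)\right) + 30 = 67 \left(- 16 \left(64 + \left(256 + 24 + 64 + 96\right)\right)\right) + 30 = 67 \left(- 16 \left(64 + 440\right)\right) + 30 = 67 \left(\left(-16\right) 504\right) + 30 = 67 \left(-8064\right) + 30 = -540288 + 30 = -540258$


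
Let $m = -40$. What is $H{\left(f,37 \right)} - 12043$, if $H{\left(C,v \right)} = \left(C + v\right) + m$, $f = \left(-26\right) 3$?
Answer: $-12124$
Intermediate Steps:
$f = -78$
$H{\left(C,v \right)} = -40 + C + v$ ($H{\left(C,v \right)} = \left(C + v\right) - 40 = -40 + C + v$)
$H{\left(f,37 \right)} - 12043 = \left(-40 - 78 + 37\right) - 12043 = -81 - 12043 = -12124$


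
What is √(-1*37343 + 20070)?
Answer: I*√17273 ≈ 131.43*I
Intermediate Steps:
√(-1*37343 + 20070) = √(-37343 + 20070) = √(-17273) = I*√17273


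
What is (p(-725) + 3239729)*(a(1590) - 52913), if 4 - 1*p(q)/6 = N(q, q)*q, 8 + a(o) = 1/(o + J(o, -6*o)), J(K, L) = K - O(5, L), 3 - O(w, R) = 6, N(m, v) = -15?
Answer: -534737227421626/3183 ≈ -1.6800e+11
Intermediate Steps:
O(w, R) = -3 (O(w, R) = 3 - 1*6 = 3 - 6 = -3)
J(K, L) = 3 + K (J(K, L) = K - 1*(-3) = K + 3 = 3 + K)
a(o) = -8 + 1/(3 + 2*o) (a(o) = -8 + 1/(o + (3 + o)) = -8 + 1/(3 + 2*o))
p(q) = 24 + 90*q (p(q) = 24 - (-90)*q = 24 + 90*q)
(p(-725) + 3239729)*(a(1590) - 52913) = ((24 + 90*(-725)) + 3239729)*((-23 - 16*1590)/(3 + 2*1590) - 52913) = ((24 - 65250) + 3239729)*((-23 - 25440)/(3 + 3180) - 52913) = (-65226 + 3239729)*(-25463/3183 - 52913) = 3174503*((1/3183)*(-25463) - 52913) = 3174503*(-25463/3183 - 52913) = 3174503*(-168447542/3183) = -534737227421626/3183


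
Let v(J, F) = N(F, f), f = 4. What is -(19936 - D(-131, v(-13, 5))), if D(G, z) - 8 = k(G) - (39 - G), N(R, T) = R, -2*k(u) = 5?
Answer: -40201/2 ≈ -20101.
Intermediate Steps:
k(u) = -5/2 (k(u) = -½*5 = -5/2)
v(J, F) = F
D(G, z) = -67/2 + G (D(G, z) = 8 + (-5/2 - (39 - G)) = 8 + (-5/2 + (-39 + G)) = 8 + (-83/2 + G) = -67/2 + G)
-(19936 - D(-131, v(-13, 5))) = -(19936 - (-67/2 - 131)) = -(19936 - 1*(-329/2)) = -(19936 + 329/2) = -1*40201/2 = -40201/2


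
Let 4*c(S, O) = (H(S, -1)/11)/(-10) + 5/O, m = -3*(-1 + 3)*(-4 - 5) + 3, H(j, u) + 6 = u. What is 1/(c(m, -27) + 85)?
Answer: 11880/1009439 ≈ 0.011769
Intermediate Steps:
H(j, u) = -6 + u
m = 57 (m = -6*(-9) + 3 = -3*(-18) + 3 = 54 + 3 = 57)
c(S, O) = 7/440 + 5/(4*O) (c(S, O) = (((-6 - 1)/11)/(-10) + 5/O)/4 = (-7*1/11*(-⅒) + 5/O)/4 = (-7/11*(-⅒) + 5/O)/4 = (7/110 + 5/O)/4 = 7/440 + 5/(4*O))
1/(c(m, -27) + 85) = 1/((1/440)*(550 + 7*(-27))/(-27) + 85) = 1/((1/440)*(-1/27)*(550 - 189) + 85) = 1/((1/440)*(-1/27)*361 + 85) = 1/(-361/11880 + 85) = 1/(1009439/11880) = 11880/1009439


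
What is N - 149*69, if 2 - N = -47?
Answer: -10232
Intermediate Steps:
N = 49 (N = 2 - 1*(-47) = 2 + 47 = 49)
N - 149*69 = 49 - 149*69 = 49 - 10281 = -10232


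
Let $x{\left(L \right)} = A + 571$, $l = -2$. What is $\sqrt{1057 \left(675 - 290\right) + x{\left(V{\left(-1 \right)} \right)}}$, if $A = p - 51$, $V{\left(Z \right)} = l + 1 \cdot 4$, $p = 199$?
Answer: $12 \sqrt{2831} \approx 638.49$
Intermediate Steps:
$V{\left(Z \right)} = 2$ ($V{\left(Z \right)} = -2 + 1 \cdot 4 = -2 + 4 = 2$)
$A = 148$ ($A = 199 - 51 = 148$)
$x{\left(L \right)} = 719$ ($x{\left(L \right)} = 148 + 571 = 719$)
$\sqrt{1057 \left(675 - 290\right) + x{\left(V{\left(-1 \right)} \right)}} = \sqrt{1057 \left(675 - 290\right) + 719} = \sqrt{1057 \cdot 385 + 719} = \sqrt{406945 + 719} = \sqrt{407664} = 12 \sqrt{2831}$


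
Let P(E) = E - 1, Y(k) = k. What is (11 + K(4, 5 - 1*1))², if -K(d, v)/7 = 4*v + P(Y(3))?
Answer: 13225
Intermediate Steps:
P(E) = -1 + E
K(d, v) = -14 - 28*v (K(d, v) = -7*(4*v + (-1 + 3)) = -7*(4*v + 2) = -7*(2 + 4*v) = -14 - 28*v)
(11 + K(4, 5 - 1*1))² = (11 + (-14 - 28*(5 - 1*1)))² = (11 + (-14 - 28*(5 - 1)))² = (11 + (-14 - 28*4))² = (11 + (-14 - 112))² = (11 - 126)² = (-115)² = 13225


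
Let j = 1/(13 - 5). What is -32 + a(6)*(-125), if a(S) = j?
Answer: -381/8 ≈ -47.625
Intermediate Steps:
j = ⅛ (j = 1/8 = ⅛ ≈ 0.12500)
a(S) = ⅛
-32 + a(6)*(-125) = -32 + (⅛)*(-125) = -32 - 125/8 = -381/8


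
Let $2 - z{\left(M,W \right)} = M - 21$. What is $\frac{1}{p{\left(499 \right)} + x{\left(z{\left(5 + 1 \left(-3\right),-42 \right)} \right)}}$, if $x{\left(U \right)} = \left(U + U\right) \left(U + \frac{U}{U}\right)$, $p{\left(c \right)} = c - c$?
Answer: $\frac{1}{924} \approx 0.0010823$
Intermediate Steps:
$p{\left(c \right)} = 0$
$z{\left(M,W \right)} = 23 - M$ ($z{\left(M,W \right)} = 2 - \left(M - 21\right) = 2 - \left(-21 + M\right) = 23 - M$)
$x{\left(U \right)} = 2 U \left(1 + U\right)$ ($x{\left(U \right)} = 2 U \left(U + 1\right) = 2 U \left(1 + U\right)$)
$\frac{1}{p{\left(499 \right)} + x{\left(z{\left(5 + 1 \left(-3\right),-42 \right)} \right)}} = \frac{1}{0 + 2 \left(23 - \left(5 + 1 \left(-3\right)\right)\right) \left(1 + \left(23 - \left(5 + 1 \left(-3\right)\right)\right)\right)} = \frac{1}{0 + 2 \left(23 - \left(5 - 3\right)\right) \left(1 + \left(23 - \left(5 - 3\right)\right)\right)} = \frac{1}{0 + 2 \left(23 - 2\right) \left(1 + \left(23 - 2\right)\right)} = \frac{1}{0 + 2 \cdot 21 \left(1 + 21\right)} = \frac{1}{0 + 2 \cdot 21 \cdot 22} = \frac{1}{0 + 924} = \frac{1}{924}$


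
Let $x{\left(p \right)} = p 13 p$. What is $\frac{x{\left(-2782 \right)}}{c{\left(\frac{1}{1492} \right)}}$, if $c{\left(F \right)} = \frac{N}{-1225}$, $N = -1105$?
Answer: $\frac{1896183380}{17} \approx 1.1154 \cdot 10^{8}$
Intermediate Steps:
$x{\left(p \right)} = 13 p^{2}$ ($x{\left(p \right)} = 13 p p = 13 p^{2}$)
$c{\left(F \right)} = \frac{221}{245}$ ($c{\left(F \right)} = - \frac{1105}{-1225} = \left(-1105\right) \left(- \frac{1}{1225}\right) = \frac{221}{245}$)
$\frac{x{\left(-2782 \right)}}{c{\left(\frac{1}{1492} \right)}} = \frac{13 \left(-2782\right)^{2}}{\frac{221}{245}} = 13 \cdot 7739524 \cdot \frac{245}{221} = 100613812 \cdot \frac{245}{221} = \frac{1896183380}{17}$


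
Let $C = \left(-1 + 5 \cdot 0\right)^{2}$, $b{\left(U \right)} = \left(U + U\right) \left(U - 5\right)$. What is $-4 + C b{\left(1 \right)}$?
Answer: $-12$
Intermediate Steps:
$b{\left(U \right)} = 2 U \left(-5 + U\right)$
$C = 1$ ($C = \left(-1 + 0\right)^{2} = \left(-1\right)^{2} = 1$)
$-4 + C b{\left(1 \right)} = -4 + 1 \cdot 2 \cdot 1 \left(-5 + 1\right) = -4 + 1 \cdot 2 \cdot 1 \left(-4\right) = -4 + 1 \left(-8\right) = -4 - 8 = -12$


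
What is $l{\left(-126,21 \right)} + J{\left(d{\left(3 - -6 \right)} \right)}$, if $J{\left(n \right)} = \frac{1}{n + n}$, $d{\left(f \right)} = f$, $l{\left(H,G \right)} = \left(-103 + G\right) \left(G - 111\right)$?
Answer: $\frac{132841}{18} \approx 7380.1$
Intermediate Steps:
$l{\left(H,G \right)} = \left(-111 + G\right) \left(-103 + G\right)$ ($l{\left(H,G \right)} = \left(-103 + G\right) \left(-111 + G\right) = \left(-111 + G\right) \left(-103 + G\right)$)
$J{\left(n \right)} = \frac{1}{2 n}$
$l{\left(-126,21 \right)} + J{\left(d{\left(3 - -6 \right)} \right)} = \left(11433 + 21^{2} - 4494\right) + \frac{1}{2 \left(3 - -6\right)} = \left(11433 + 441 - 4494\right) + \frac{1}{2 \left(3 + 6\right)} = 7380 + \frac{1}{2 \cdot 9} = 7380 + \frac{1}{2} \cdot \frac{1}{9} = 7380 + \frac{1}{18} = \frac{132841}{18}$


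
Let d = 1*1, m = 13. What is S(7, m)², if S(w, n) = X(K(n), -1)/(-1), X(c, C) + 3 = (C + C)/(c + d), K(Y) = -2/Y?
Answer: 3481/121 ≈ 28.769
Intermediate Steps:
d = 1
X(c, C) = -3 + 2*C/(1 + c) (X(c, C) = -3 + (C + C)/(c + 1) = -3 + (2*C)/(1 + c) = -3 + 2*C/(1 + c))
S(w, n) = -(-5 + 6/n)/(1 - 2/n) (S(w, n) = ((-3 - (-6)/n + 2*(-1))/(1 - 2/n))/(-1) = ((-3 + 6/n - 2)/(1 - 2/n))*(-1) = ((-5 + 6/n)/(1 - 2/n))*(-1) = -(-5 + 6/n)/(1 - 2/n))
S(7, m)² = ((-6 + 5*13)/(-2 + 13))² = ((-6 + 65)/11)² = ((1/11)*59)² = (59/11)² = 3481/121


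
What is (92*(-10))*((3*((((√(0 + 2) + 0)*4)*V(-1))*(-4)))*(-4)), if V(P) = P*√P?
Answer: 176640*I*√2 ≈ 2.4981e+5*I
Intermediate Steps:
V(P) = P^(3/2)
(92*(-10))*((3*((((√(0 + 2) + 0)*4)*V(-1))*(-4)))*(-4)) = (92*(-10))*((3*((((√(0 + 2) + 0)*4)*(-1)^(3/2))*(-4)))*(-4)) = -920*3*((((√2 + 0)*4)*(-I))*(-4))*(-4) = -920*3*(((√2*4)*(-I))*(-4))*(-4) = -920*3*(((4*√2)*(-I))*(-4))*(-4) = -920*3*(-4*I*√2*(-4))*(-4) = -920*3*(16*I*√2)*(-4) = -920*48*I*√2*(-4) = -(-176640)*I*√2 = 176640*I*√2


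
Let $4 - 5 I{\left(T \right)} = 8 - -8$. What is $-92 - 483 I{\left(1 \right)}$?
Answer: $\frac{5336}{5} \approx 1067.2$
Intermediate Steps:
$I{\left(T \right)} = - \frac{12}{5}$ ($I{\left(T \right)} = \frac{4}{5} - \frac{8 - -8}{5} = \frac{4}{5} - \frac{8 + 8}{5} = \frac{4}{5} - \frac{16}{5} = - \frac{12}{5}$)
$-92 - 483 I{\left(1 \right)} = -92 - - \frac{5796}{5} = -92 + \frac{5796}{5} = \frac{5336}{5}$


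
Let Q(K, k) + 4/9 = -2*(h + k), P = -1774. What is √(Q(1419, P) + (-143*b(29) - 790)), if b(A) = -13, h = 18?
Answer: 5*√1649/3 ≈ 67.680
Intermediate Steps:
Q(K, k) = -328/9 - 2*k (Q(K, k) = -4/9 - 2*(18 + k) = -4/9 + (-36 - 2*k) = -328/9 - 2*k)
√(Q(1419, P) + (-143*b(29) - 790)) = √((-328/9 - 2*(-1774)) + (-143*(-13) - 790)) = √((-328/9 + 3548) + (1859 - 790)) = √(31604/9 + 1069) = √(41225/9) = 5*√1649/3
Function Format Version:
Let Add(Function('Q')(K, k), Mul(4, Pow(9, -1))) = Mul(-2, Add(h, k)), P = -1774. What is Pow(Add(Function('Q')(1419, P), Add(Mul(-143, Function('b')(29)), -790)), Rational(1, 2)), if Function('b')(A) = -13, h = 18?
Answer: Mul(Rational(5, 3), Pow(1649, Rational(1, 2))) ≈ 67.680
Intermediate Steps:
Function('Q')(K, k) = Add(Rational(-328, 9), Mul(-2, k)) (Function('Q')(K, k) = Add(Rational(-4, 9), Mul(-2, Add(18, k))) = Add(Rational(-4, 9), Add(-36, Mul(-2, k))) = Add(Rational(-328, 9), Mul(-2, k)))
Pow(Add(Function('Q')(1419, P), Add(Mul(-143, Function('b')(29)), -790)), Rational(1, 2)) = Pow(Add(Add(Rational(-328, 9), Mul(-2, -1774)), Add(Mul(-143, -13), -790)), Rational(1, 2)) = Pow(Add(Add(Rational(-328, 9), 3548), Add(1859, -790)), Rational(1, 2)) = Pow(Add(Rational(31604, 9), 1069), Rational(1, 2)) = Pow(Rational(41225, 9), Rational(1, 2)) = Mul(Rational(5, 3), Pow(1649, Rational(1, 2)))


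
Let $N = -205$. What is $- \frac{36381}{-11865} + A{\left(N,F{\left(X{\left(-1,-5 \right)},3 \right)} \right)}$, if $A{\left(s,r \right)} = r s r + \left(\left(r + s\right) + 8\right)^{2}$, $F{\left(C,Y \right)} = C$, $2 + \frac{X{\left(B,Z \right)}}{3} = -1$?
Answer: $\frac{102173732}{3955} \approx 25834.0$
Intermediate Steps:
$X{\left(B,Z \right)} = -9$ ($X{\left(B,Z \right)} = -6 + 3 \left(-1\right) = -6 - 3 = -9$)
$A{\left(s,r \right)} = \left(8 + r + s\right)^{2} + s r^{2}$ ($A{\left(s,r \right)} = s r^{2} + \left(8 + r + s\right)^{2} = \left(8 + r + s\right)^{2} + s r^{2}$)
$- \frac{36381}{-11865} + A{\left(N,F{\left(X{\left(-1,-5 \right)},3 \right)} \right)} = - \frac{36381}{-11865} + \left(\left(8 - 9 - 205\right)^{2} - 205 \left(-9\right)^{2}\right) = \left(-36381\right) \left(- \frac{1}{11865}\right) + \left(\left(-206\right)^{2} - 16605\right) = \frac{12127}{3955} + \left(42436 - 16605\right) = \frac{12127}{3955} + 25831 = \frac{102173732}{3955}$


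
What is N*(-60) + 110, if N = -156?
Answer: 9470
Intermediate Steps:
N*(-60) + 110 = -156*(-60) + 110 = 9360 + 110 = 9470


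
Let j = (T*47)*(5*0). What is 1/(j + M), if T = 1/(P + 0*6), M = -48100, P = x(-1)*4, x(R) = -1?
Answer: -1/48100 ≈ -2.0790e-5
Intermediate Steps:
P = -4 (P = -1*4 = -4)
T = -¼ (T = 1/(-4 + 0*6) = 1/(-4 + 0) = 1/(-4) = -¼ ≈ -0.25000)
j = 0 (j = (-¼*47)*(5*0) = -47/4*0 = 0)
1/(j + M) = 1/(0 - 48100) = 1/(-48100) = -1/48100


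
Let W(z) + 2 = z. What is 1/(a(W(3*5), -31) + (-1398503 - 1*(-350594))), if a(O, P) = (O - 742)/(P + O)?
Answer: -2/2095737 ≈ -9.5432e-7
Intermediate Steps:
W(z) = -2 + z
a(O, P) = (-742 + O)/(O + P)
1/(a(W(3*5), -31) + (-1398503 - 1*(-350594))) = 1/((-742 + (-2 + 3*5))/((-2 + 3*5) - 31) + (-1398503 - 1*(-350594))) = 1/((-742 + (-2 + 15))/((-2 + 15) - 31) + (-1398503 + 350594)) = 1/((-742 + 13)/(13 - 31) - 1047909) = 1/(-729/(-18) - 1047909) = 1/(-1/18*(-729) - 1047909) = 1/(81/2 - 1047909) = 1/(-2095737/2) = -2/2095737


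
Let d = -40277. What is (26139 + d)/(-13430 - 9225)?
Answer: 14138/22655 ≈ 0.62406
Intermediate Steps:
(26139 + d)/(-13430 - 9225) = (26139 - 40277)/(-13430 - 9225) = -14138/(-22655) = -14138*(-1/22655) = 14138/22655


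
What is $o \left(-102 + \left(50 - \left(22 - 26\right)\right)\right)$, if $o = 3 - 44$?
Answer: $1968$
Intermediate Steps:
$o = -41$
$o \left(-102 + \left(50 - \left(22 - 26\right)\right)\right) = - 41 \left(-102 + \left(50 - \left(22 - 26\right)\right)\right) = - 41 \left(-102 + \left(50 - -4\right)\right) = - 41 \left(-102 + \left(50 + 4\right)\right) = - 41 \left(-102 + 54\right) = \left(-41\right) \left(-48\right) = 1968$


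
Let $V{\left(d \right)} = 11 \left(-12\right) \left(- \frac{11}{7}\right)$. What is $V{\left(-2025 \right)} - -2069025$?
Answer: $\frac{14484627}{7} \approx 2.0692 \cdot 10^{6}$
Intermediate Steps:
$V{\left(d \right)} = \frac{1452}{7}$ ($V{\left(d \right)} = - 132 \left(\left(-11\right) \frac{1}{7}\right) = \left(-132\right) \left(- \frac{11}{7}\right) = \frac{1452}{7}$)
$V{\left(-2025 \right)} - -2069025 = \frac{1452}{7} - -2069025 = \frac{1452}{7} + 2069025 = \frac{14484627}{7}$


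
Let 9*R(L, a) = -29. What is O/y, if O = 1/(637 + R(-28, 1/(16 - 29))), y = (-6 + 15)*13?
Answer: 1/74152 ≈ 1.3486e-5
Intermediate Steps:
R(L, a) = -29/9 (R(L, a) = (1/9)*(-29) = -29/9)
y = 117 (y = 9*13 = 117)
O = 9/5704 (O = 1/(637 - 29/9) = 1/(5704/9) = 9/5704 ≈ 0.0015778)
O/y = (9/5704)/117 = (9/5704)*(1/117) = 1/74152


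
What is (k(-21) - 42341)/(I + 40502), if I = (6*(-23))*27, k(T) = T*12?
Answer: -42593/36776 ≈ -1.1582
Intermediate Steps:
k(T) = 12*T
I = -3726 (I = -138*27 = -3726)
(k(-21) - 42341)/(I + 40502) = (12*(-21) - 42341)/(-3726 + 40502) = (-252 - 42341)/36776 = -42593*1/36776 = -42593/36776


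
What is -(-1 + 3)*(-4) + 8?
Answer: 16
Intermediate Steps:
-(-1 + 3)*(-4) + 8 = -2*(-4) + 8 = -1*(-8) + 8 = 8 + 8 = 16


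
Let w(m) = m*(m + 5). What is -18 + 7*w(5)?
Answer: 332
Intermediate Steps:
w(m) = m*(5 + m)
-18 + 7*w(5) = -18 + 7*(5*(5 + 5)) = -18 + 7*(5*10) = -18 + 7*50 = -18 + 350 = 332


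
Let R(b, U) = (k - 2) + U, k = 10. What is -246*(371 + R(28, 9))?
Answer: -95448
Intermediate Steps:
R(b, U) = 8 + U (R(b, U) = (10 - 2) + U = 8 + U)
-246*(371 + R(28, 9)) = -246*(371 + (8 + 9)) = -246*(371 + 17) = -246*388 = -95448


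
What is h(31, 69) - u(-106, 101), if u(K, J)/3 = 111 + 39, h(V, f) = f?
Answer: -381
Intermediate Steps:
u(K, J) = 450 (u(K, J) = 3*(111 + 39) = 3*150 = 450)
h(31, 69) - u(-106, 101) = 69 - 1*450 = 69 - 450 = -381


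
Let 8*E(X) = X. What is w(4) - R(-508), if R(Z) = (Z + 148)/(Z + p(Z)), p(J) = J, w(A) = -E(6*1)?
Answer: -561/508 ≈ -1.1043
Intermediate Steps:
E(X) = X/8
w(A) = -3/4 (w(A) = -6*1/8 = -6/8 = -1*3/4 = -3/4)
R(Z) = (148 + Z)/(2*Z) (R(Z) = (Z + 148)/(Z + Z) = (148 + Z)/((2*Z)) = (148 + Z)*(1/(2*Z)) = (148 + Z)/(2*Z))
w(4) - R(-508) = -3/4 - (148 - 508)/(2*(-508)) = -3/4 - (-1)*(-360)/(2*508) = -3/4 - 1*45/127 = -3/4 - 45/127 = -561/508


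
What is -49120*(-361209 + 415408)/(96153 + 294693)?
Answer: -1331127440/195423 ≈ -6811.5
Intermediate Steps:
-49120*(-361209 + 415408)/(96153 + 294693) = -49120/(390846/54199) = -49120/(390846*(1/54199)) = -49120/390846/54199 = -49120*54199/390846 = -1331127440/195423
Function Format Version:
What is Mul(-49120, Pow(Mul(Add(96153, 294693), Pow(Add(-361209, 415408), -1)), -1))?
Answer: Rational(-1331127440, 195423) ≈ -6811.5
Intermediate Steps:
Mul(-49120, Pow(Mul(Add(96153, 294693), Pow(Add(-361209, 415408), -1)), -1)) = Mul(-49120, Pow(Mul(390846, Pow(54199, -1)), -1)) = Mul(-49120, Pow(Mul(390846, Rational(1, 54199)), -1)) = Mul(-49120, Pow(Rational(390846, 54199), -1)) = Mul(-49120, Rational(54199, 390846)) = Rational(-1331127440, 195423)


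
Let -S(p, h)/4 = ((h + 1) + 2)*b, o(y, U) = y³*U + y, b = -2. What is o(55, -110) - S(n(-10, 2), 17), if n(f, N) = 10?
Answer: -18301355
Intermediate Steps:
o(y, U) = y + U*y³ (o(y, U) = U*y³ + y = y + U*y³)
S(p, h) = 24 + 8*h (S(p, h) = -4*((h + 1) + 2)*(-2) = -4*((1 + h) + 2)*(-2) = -4*(3 + h)*(-2) = -4*(-6 - 2*h) = 24 + 8*h)
o(55, -110) - S(n(-10, 2), 17) = (55 - 110*55³) - (24 + 8*17) = (55 - 110*166375) - (24 + 136) = (55 - 18301250) - 1*160 = -18301195 - 160 = -18301355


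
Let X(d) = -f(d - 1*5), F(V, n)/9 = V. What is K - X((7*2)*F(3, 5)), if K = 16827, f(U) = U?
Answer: 17200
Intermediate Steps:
F(V, n) = 9*V
X(d) = 5 - d (X(d) = -(d - 1*5) = -(d - 5) = -(-5 + d) = 5 - d)
K - X((7*2)*F(3, 5)) = 16827 - (5 - 7*2*9*3) = 16827 - (5 - 14*27) = 16827 - (5 - 1*378) = 16827 - (5 - 378) = 16827 - 1*(-373) = 16827 + 373 = 17200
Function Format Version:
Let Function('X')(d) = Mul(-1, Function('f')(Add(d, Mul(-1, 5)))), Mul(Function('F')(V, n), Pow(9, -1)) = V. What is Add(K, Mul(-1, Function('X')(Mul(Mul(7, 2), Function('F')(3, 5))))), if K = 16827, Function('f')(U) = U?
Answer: 17200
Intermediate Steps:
Function('F')(V, n) = Mul(9, V)
Function('X')(d) = Add(5, Mul(-1, d)) (Function('X')(d) = Mul(-1, Add(d, Mul(-1, 5))) = Mul(-1, Add(d, -5)) = Mul(-1, Add(-5, d)) = Add(5, Mul(-1, d)))
Add(K, Mul(-1, Function('X')(Mul(Mul(7, 2), Function('F')(3, 5))))) = Add(16827, Mul(-1, Add(5, Mul(-1, Mul(Mul(7, 2), Mul(9, 3)))))) = Add(16827, Mul(-1, Add(5, Mul(-1, Mul(14, 27))))) = Add(16827, Mul(-1, Add(5, Mul(-1, 378)))) = Add(16827, Mul(-1, Add(5, -378))) = Add(16827, Mul(-1, -373)) = Add(16827, 373) = 17200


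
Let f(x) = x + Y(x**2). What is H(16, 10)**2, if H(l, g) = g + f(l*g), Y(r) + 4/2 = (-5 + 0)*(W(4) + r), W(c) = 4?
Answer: 16346133904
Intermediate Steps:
Y(r) = -22 - 5*r (Y(r) = -2 + (-5 + 0)*(4 + r) = -2 - 5*(4 + r) = -2 + (-20 - 5*r) = -22 - 5*r)
f(x) = -22 + x - 5*x**2 (f(x) = x + (-22 - 5*x**2) = -22 + x - 5*x**2)
H(l, g) = -22 + g + g*l - 5*g**2*l**2 (H(l, g) = g + (-22 + l*g - 5*g**2*l**2) = g + (-22 + g*l - 5*g**2*l**2) = -22 + g + g*l - 5*g**2*l**2)
H(16, 10)**2 = (-22 + 10 + 10*16 - 5*10**2*16**2)**2 = (-22 + 10 + 160 - 5*100*256)**2 = (-22 + 10 + 160 - 128000)**2 = (-127852)**2 = 16346133904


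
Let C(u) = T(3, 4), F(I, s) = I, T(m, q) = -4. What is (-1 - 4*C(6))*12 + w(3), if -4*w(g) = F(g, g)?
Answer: 717/4 ≈ 179.25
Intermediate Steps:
C(u) = -4
w(g) = -g/4
(-1 - 4*C(6))*12 + w(3) = (-1 - 4*(-4))*12 - ¼*3 = (-1 + 16)*12 - ¾ = 15*12 - ¾ = 180 - ¾ = 717/4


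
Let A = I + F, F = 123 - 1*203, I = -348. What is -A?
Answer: 428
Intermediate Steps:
F = -80 (F = 123 - 203 = -80)
A = -428 (A = -348 - 80 = -428)
-A = -1*(-428) = 428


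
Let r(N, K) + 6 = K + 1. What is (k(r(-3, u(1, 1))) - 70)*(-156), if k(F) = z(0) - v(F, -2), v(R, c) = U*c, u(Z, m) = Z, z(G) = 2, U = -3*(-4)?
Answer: 6864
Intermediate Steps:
U = 12
r(N, K) = -5 + K (r(N, K) = -6 + (K + 1) = -6 + (1 + K) = -5 + K)
v(R, c) = 12*c
k(F) = 26 (k(F) = 2 - 12*(-2) = 2 - 1*(-24) = 2 + 24 = 26)
(k(r(-3, u(1, 1))) - 70)*(-156) = (26 - 70)*(-156) = -44*(-156) = 6864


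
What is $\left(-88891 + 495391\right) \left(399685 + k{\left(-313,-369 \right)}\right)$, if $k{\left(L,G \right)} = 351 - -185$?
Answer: $162689836500$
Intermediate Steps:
$k{\left(L,G \right)} = 536$ ($k{\left(L,G \right)} = 351 + 185 = 536$)
$\left(-88891 + 495391\right) \left(399685 + k{\left(-313,-369 \right)}\right) = \left(-88891 + 495391\right) \left(399685 + 536\right) = 406500 \cdot 400221 = 162689836500$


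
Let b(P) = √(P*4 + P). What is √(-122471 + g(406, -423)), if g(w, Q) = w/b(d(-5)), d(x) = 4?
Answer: √(-3061775 + 1015*√5)/5 ≈ 349.83*I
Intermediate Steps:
b(P) = √5*√P (b(P) = √(4*P + P) = √(5*P) = √5*√P)
g(w, Q) = w*√5/10 (g(w, Q) = w/((√5*√4)) = w/((√5*2)) = w/((2*√5)) = w*(√5/10) = w*√5/10)
√(-122471 + g(406, -423)) = √(-122471 + (⅒)*406*√5) = √(-122471 + 203*√5/5)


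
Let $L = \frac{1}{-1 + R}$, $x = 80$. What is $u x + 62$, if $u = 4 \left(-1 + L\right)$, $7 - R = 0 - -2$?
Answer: $-178$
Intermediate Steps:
$R = 5$ ($R = 7 - \left(0 - -2\right) = 7 - \left(0 + 2\right) = 7 - 2 = 5$)
$L = \frac{1}{4}$ ($L = \frac{1}{-1 + 5} = \frac{1}{4} \approx 0.25$)
$u = -3$ ($u = 4 \left(-1 + \frac{1}{4}\right) = 4 \left(- \frac{3}{4}\right) = -3$)
$u x + 62 = \left(-3\right) 80 + 62 = -240 + 62 = -178$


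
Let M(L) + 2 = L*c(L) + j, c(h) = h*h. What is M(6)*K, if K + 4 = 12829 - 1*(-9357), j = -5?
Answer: 4636038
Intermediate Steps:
c(h) = h**2
K = 22182 (K = -4 + (12829 - 1*(-9357)) = -4 + (12829 + 9357) = -4 + 22186 = 22182)
M(L) = -7 + L**3 (M(L) = -2 + (L*L**2 - 5) = -2 + (L**3 - 5) = -2 + (-5 + L**3) = -7 + L**3)
M(6)*K = (-7 + 6**3)*22182 = (-7 + 216)*22182 = 209*22182 = 4636038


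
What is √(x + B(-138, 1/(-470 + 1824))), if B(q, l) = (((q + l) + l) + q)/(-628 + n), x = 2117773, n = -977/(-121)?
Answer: 3*√606826079020357791266/50782447 ≈ 1455.3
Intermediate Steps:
n = 977/121 (n = -977*(-1/121) = 977/121 ≈ 8.0744)
B(q, l) = -242*l/75011 - 242*q/75011 (B(q, l) = (((q + l) + l) + q)/(-628 + 977/121) = (((l + q) + l) + q)/(-75011/121) = ((q + 2*l) + q)*(-121/75011) = (2*l + 2*q)*(-121/75011) = -242*l/75011 - 242*q/75011)
√(x + B(-138, 1/(-470 + 1824))) = √(2117773 + (-242/(75011*(-470 + 1824)) - 242/75011*(-138))) = √(2117773 + (-242/75011/1354 + 33396/75011)) = √(2117773 + (-242/75011*1/1354 + 33396/75011)) = √(2117773 + (-121/50782447 + 33396/75011)) = √(2117773 + 22608971/50782447) = √(107545717739502/50782447) = 3*√606826079020357791266/50782447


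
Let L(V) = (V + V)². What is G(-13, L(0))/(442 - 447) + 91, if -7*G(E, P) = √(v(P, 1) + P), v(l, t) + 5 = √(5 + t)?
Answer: 91 + √(-5 + √6)/35 ≈ 91.0 + 0.04563*I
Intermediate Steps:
v(l, t) = -5 + √(5 + t)
L(V) = 4*V² (L(V) = (2*V)² = 4*V²)
G(E, P) = -√(-5 + P + √6)/7 (G(E, P) = -√((-5 + √(5 + 1)) + P)/7 = -√((-5 + √6) + P)/7 = -√(-5 + P + √6)/7)
G(-13, L(0))/(442 - 447) + 91 = (-√(-5 + 4*0² + √6)/7)/(442 - 447) + 91 = (-√(-5 + 4*0 + √6)/7)/(-5) + 91 = -(-1)*√(-5 + 0 + √6)/35 + 91 = -(-1)*√(-5 + √6)/35 + 91 = √(-5 + √6)/35 + 91 = 91 + √(-5 + √6)/35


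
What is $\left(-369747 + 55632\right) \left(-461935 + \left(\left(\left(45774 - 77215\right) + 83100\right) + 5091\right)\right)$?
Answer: $127274686275$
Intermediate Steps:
$\left(-369747 + 55632\right) \left(-461935 + \left(\left(\left(45774 - 77215\right) + 83100\right) + 5091\right)\right) = - 314115 \left(-461935 + \left(\left(-31441 + 83100\right) + 5091\right)\right) = - 314115 \left(-461935 + \left(51659 + 5091\right)\right) = - 314115 \left(-461935 + 56750\right) = \left(-314115\right) \left(-405185\right) = 127274686275$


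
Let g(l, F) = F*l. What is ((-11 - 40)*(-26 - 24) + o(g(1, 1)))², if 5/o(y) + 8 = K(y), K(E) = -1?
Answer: 526473025/81 ≈ 6.4997e+6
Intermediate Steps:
o(y) = -5/9 (o(y) = 5/(-8 - 1) = 5/(-9) = 5*(-⅑) = -5/9)
((-11 - 40)*(-26 - 24) + o(g(1, 1)))² = ((-11 - 40)*(-26 - 24) - 5/9)² = (-51*(-50) - 5/9)² = (2550 - 5/9)² = (22945/9)² = 526473025/81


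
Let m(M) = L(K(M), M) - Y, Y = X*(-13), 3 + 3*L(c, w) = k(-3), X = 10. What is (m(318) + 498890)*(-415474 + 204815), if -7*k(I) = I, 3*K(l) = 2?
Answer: -735860115306/7 ≈ -1.0512e+11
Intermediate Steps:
K(l) = ⅔ (K(l) = (⅓)*2 = ⅔)
k(I) = -I/7
L(c, w) = -6/7 (L(c, w) = -1 + (-⅐*(-3))/3 = -1 + (⅓)*(3/7) = -1 + ⅐ = -6/7)
Y = -130 (Y = 10*(-13) = -130)
m(M) = 904/7 (m(M) = -6/7 - 1*(-130) = -6/7 + 130 = 904/7)
(m(318) + 498890)*(-415474 + 204815) = (904/7 + 498890)*(-415474 + 204815) = (3493134/7)*(-210659) = -735860115306/7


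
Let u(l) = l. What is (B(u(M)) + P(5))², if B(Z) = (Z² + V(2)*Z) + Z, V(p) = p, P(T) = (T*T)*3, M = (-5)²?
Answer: 600625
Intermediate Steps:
M = 25
P(T) = 3*T² (P(T) = T²*3 = 3*T²)
B(Z) = Z² + 3*Z (B(Z) = (Z² + 2*Z) + Z = Z² + 3*Z)
(B(u(M)) + P(5))² = (25*(3 + 25) + 3*5²)² = (25*28 + 3*25)² = (700 + 75)² = 775² = 600625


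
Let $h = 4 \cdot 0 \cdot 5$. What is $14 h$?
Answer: $0$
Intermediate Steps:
$h = 0$ ($h = 0 \cdot 5 = 0$)
$14 h = 14 \cdot 0 = 0$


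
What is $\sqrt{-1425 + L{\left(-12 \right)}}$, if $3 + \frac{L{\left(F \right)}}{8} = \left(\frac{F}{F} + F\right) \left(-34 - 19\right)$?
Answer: $\sqrt{3215} \approx 56.701$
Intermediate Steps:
$L{\left(F \right)} = -448 - 424 F$ ($L{\left(F \right)} = -24 + 8 \left(\frac{F}{F} + F\right) \left(-34 - 19\right) = -24 + 8 \left(1 + F\right) \left(-53\right) = -24 + 8 \left(-53 - 53 F\right) = -24 - \left(424 + 424 F\right) = -448 - 424 F$)
$\sqrt{-1425 + L{\left(-12 \right)}} = \sqrt{-1425 - -4640} = \sqrt{-1425 + \left(-448 + 5088\right)} = \sqrt{-1425 + 4640} = \sqrt{3215}$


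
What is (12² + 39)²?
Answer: 33489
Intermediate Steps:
(12² + 39)² = (144 + 39)² = 183² = 33489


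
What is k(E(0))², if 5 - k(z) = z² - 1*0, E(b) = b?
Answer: 25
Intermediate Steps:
k(z) = 5 - z² (k(z) = 5 - (z² - 1*0) = 5 - (z² + 0) = 5 - z²)
k(E(0))² = (5 - 1*0²)² = (5 - 1*0)² = (5 + 0)² = 5² = 25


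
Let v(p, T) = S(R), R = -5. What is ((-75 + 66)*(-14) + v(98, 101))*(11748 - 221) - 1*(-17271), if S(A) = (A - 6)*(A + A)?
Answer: 2737643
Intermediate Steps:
S(A) = 2*A*(-6 + A) (S(A) = (-6 + A)*(2*A) = 2*A*(-6 + A))
v(p, T) = 110 (v(p, T) = 2*(-5)*(-6 - 5) = 2*(-5)*(-11) = 110)
((-75 + 66)*(-14) + v(98, 101))*(11748 - 221) - 1*(-17271) = ((-75 + 66)*(-14) + 110)*(11748 - 221) - 1*(-17271) = (-9*(-14) + 110)*11527 + 17271 = (126 + 110)*11527 + 17271 = 236*11527 + 17271 = 2720372 + 17271 = 2737643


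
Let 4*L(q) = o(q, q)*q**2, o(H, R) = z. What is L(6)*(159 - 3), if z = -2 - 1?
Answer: -4212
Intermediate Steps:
z = -3
o(H, R) = -3
L(q) = -3*q**2/4 (L(q) = (-3*q**2)/4 = -3*q**2/4)
L(6)*(159 - 3) = (-3/4*6**2)*(159 - 3) = -3/4*36*156 = -27*156 = -4212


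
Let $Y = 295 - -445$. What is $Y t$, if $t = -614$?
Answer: $-454360$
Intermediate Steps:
$Y = 740$ ($Y = 295 + 445 = 740$)
$Y t = 740 \left(-614\right) = -454360$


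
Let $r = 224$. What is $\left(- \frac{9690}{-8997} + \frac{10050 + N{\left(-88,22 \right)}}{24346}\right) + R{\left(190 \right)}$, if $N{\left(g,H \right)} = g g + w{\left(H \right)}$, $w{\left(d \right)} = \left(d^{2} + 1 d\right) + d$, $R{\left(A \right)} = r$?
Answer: $\frac{8244321877}{36506827} \approx 225.83$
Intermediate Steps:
$R{\left(A \right)} = 224$
$w{\left(d \right)} = d^{2} + 2 d$ ($w{\left(d \right)} = \left(d^{2} + d\right) + d = \left(d + d^{2}\right) + d = d^{2} + 2 d$)
$N{\left(g,H \right)} = g^{2} + H \left(2 + H\right)$ ($N{\left(g,H \right)} = g g + H \left(2 + H\right) = g^{2} + H \left(2 + H\right)$)
$\left(- \frac{9690}{-8997} + \frac{10050 + N{\left(-88,22 \right)}}{24346}\right) + R{\left(190 \right)} = \left(- \frac{9690}{-8997} + \frac{10050 + \left(\left(-88\right)^{2} + 22 \left(2 + 22\right)\right)}{24346}\right) + 224 = \left(\left(-9690\right) \left(- \frac{1}{8997}\right) + \left(10050 + \left(7744 + 22 \cdot 24\right)\right) \frac{1}{24346}\right) + 224 = \left(\frac{3230}{2999} + \left(10050 + \left(7744 + 528\right)\right) \frac{1}{24346}\right) + 224 = \left(\frac{3230}{2999} + \left(10050 + 8272\right) \frac{1}{24346}\right) + 224 = \left(\frac{3230}{2999} + 18322 \cdot \frac{1}{24346}\right) + 224 = \left(\frac{3230}{2999} + \frac{9161}{12173}\right) + 224 = \frac{66792629}{36506827} + 224 = \frac{8244321877}{36506827}$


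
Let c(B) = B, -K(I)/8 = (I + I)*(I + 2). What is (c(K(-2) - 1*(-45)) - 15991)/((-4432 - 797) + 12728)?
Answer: -15946/7499 ≈ -2.1264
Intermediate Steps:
K(I) = -16*I*(2 + I) (K(I) = -8*(I + I)*(I + 2) = -8*2*I*(2 + I) = -16*I*(2 + I))
(c(K(-2) - 1*(-45)) - 15991)/((-4432 - 797) + 12728) = ((-16*(-2)*(2 - 2) - 1*(-45)) - 15991)/((-4432 - 797) + 12728) = ((-16*(-2)*0 + 45) - 15991)/(-5229 + 12728) = ((0 + 45) - 15991)/7499 = (45 - 15991)*(1/7499) = -15946*1/7499 = -15946/7499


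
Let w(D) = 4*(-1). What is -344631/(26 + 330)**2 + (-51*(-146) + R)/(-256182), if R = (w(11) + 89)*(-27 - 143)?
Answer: -43700299949/16233740976 ≈ -2.6919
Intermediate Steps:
w(D) = -4
R = -14450 (R = (-4 + 89)*(-27 - 143) = 85*(-170) = -14450)
-344631/(26 + 330)**2 + (-51*(-146) + R)/(-256182) = -344631/(26 + 330)**2 + (-51*(-146) - 14450)/(-256182) = -344631/(356**2) + (7446 - 14450)*(-1/256182) = -344631/126736 - 7004*(-1/256182) = -344631*1/126736 + 3502/128091 = -344631/126736 + 3502/128091 = -43700299949/16233740976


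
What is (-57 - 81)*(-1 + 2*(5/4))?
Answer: -207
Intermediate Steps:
(-57 - 81)*(-1 + 2*(5/4)) = -138*(-1 + 2*(5*(1/4))) = -138*(-1 + 2*(5/4)) = -138*(-1 + 5/2) = -138*3/2 = -207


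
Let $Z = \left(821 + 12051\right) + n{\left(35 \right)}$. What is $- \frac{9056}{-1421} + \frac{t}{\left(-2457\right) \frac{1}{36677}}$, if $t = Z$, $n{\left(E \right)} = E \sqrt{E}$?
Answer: $- \frac{95834409176}{498771} - \frac{183385 \sqrt{35}}{351} \approx -1.9523 \cdot 10^{5}$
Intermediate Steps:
$n{\left(E \right)} = E^{\frac{3}{2}}$
$Z = 12872 + 35 \sqrt{35}$ ($Z = \left(821 + 12051\right) + 35^{\frac{3}{2}} = 12872 + 35 \sqrt{35} \approx 13079.0$)
$t = 12872 + 35 \sqrt{35} \approx 13079.0$
$- \frac{9056}{-1421} + \frac{t}{\left(-2457\right) \frac{1}{36677}} = - \frac{9056}{-1421} + \frac{12872 + 35 \sqrt{35}}{\left(-2457\right) \frac{1}{36677}} = \left(-9056\right) \left(- \frac{1}{1421}\right) + \frac{12872 + 35 \sqrt{35}}{\left(-2457\right) \frac{1}{36677}} = \frac{9056}{1421} + \frac{12872 + 35 \sqrt{35}}{- \frac{2457}{36677}} = \frac{9056}{1421} + \left(12872 + 35 \sqrt{35}\right) \left(- \frac{36677}{2457}\right) = \frac{9056}{1421} - \left(\frac{472106344}{2457} + \frac{183385 \sqrt{35}}{351}\right) = - \frac{95834409176}{498771} - \frac{183385 \sqrt{35}}{351}$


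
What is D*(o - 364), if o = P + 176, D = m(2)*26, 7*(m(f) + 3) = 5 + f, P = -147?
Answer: 17420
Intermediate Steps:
m(f) = -16/7 + f/7 (m(f) = -3 + (5 + f)/7 = -3 + (5/7 + f/7) = -16/7 + f/7)
D = -52 (D = (-16/7 + (1/7)*2)*26 = (-16/7 + 2/7)*26 = -2*26 = -52)
o = 29 (o = -147 + 176 = 29)
D*(o - 364) = -52*(29 - 364) = -52*(-335) = 17420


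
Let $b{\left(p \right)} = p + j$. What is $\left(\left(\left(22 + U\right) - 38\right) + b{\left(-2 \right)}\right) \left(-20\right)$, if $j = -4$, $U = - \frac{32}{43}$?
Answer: $\frac{19560}{43} \approx 454.88$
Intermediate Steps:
$U = - \frac{32}{43}$ ($U = \left(-32\right) \frac{1}{43} = - \frac{32}{43} \approx -0.74419$)
$b{\left(p \right)} = -4 + p$ ($b{\left(p \right)} = p - 4 = -4 + p$)
$\left(\left(\left(22 + U\right) - 38\right) + b{\left(-2 \right)}\right) \left(-20\right) = \left(\left(\left(22 - \frac{32}{43}\right) - 38\right) - 6\right) \left(-20\right) = \left(\left(\frac{914}{43} - 38\right) - 6\right) \left(-20\right) = \left(- \frac{720}{43} - 6\right) \left(-20\right) = \left(- \frac{978}{43}\right) \left(-20\right) = \frac{19560}{43}$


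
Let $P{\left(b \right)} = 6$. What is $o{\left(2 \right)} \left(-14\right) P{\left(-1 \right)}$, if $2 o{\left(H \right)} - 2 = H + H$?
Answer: $-252$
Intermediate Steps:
$o{\left(H \right)} = 1 + H$ ($o{\left(H \right)} = 1 + \frac{H + H}{2} = 1 + \frac{2 H}{2} = 1 + H$)
$o{\left(2 \right)} \left(-14\right) P{\left(-1 \right)} = \left(1 + 2\right) \left(-14\right) 6 = 3 \left(-14\right) 6 = \left(-42\right) 6 = -252$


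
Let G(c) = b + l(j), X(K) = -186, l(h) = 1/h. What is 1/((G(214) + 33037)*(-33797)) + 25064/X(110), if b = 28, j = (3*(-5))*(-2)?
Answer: -420134898314594/3117822019071 ≈ -134.75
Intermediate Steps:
j = 30 (j = -15*(-2) = 30)
G(c) = 841/30 (G(c) = 28 + 1/30 = 841/30)
1/((G(214) + 33037)*(-33797)) + 25064/X(110) = 1/((841/30 + 33037)*(-33797)) + 25064/(-186) = -1/33797/(991951/30) + 25064*(-1/186) = (30/991951)*(-1/33797) - 12532/93 = -30/33524967947 - 12532/93 = -420134898314594/3117822019071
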